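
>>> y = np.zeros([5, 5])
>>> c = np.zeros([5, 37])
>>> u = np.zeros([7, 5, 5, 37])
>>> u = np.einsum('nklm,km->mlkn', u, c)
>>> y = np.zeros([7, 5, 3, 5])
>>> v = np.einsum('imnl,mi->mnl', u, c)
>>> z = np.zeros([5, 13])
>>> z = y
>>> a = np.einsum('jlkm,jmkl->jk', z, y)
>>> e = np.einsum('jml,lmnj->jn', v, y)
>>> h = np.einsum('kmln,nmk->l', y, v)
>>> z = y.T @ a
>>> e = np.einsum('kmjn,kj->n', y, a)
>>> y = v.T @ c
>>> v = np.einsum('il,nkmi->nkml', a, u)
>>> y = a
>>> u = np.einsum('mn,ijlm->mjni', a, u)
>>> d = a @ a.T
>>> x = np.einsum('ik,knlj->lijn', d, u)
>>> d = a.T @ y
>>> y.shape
(7, 3)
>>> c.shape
(5, 37)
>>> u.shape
(7, 5, 3, 37)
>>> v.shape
(37, 5, 5, 3)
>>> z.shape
(5, 3, 5, 3)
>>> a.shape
(7, 3)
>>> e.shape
(5,)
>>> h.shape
(3,)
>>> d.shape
(3, 3)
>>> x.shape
(3, 7, 37, 5)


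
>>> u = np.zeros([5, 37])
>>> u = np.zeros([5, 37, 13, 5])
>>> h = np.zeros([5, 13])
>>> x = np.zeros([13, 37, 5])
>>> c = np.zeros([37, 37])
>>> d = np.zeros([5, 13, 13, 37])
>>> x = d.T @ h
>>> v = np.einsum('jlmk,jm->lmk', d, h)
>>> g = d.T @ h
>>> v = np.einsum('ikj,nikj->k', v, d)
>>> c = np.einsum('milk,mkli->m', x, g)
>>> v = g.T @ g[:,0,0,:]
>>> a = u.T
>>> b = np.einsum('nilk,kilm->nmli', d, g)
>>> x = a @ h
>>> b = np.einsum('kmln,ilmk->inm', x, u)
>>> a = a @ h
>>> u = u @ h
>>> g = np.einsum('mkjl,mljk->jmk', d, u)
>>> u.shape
(5, 37, 13, 13)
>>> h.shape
(5, 13)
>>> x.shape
(5, 13, 37, 13)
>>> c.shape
(37,)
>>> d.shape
(5, 13, 13, 37)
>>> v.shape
(13, 13, 13, 13)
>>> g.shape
(13, 5, 13)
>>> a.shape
(5, 13, 37, 13)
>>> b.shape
(5, 13, 13)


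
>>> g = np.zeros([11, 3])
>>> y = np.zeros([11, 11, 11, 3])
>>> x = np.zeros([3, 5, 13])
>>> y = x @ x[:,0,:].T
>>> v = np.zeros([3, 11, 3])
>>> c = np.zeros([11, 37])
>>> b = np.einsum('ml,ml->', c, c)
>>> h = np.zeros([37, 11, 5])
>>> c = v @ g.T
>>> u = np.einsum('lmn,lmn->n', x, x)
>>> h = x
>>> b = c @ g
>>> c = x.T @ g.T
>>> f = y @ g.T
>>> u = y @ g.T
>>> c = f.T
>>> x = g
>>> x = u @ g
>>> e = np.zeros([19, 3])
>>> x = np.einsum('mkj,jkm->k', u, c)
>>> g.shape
(11, 3)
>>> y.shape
(3, 5, 3)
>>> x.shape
(5,)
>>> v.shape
(3, 11, 3)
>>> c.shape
(11, 5, 3)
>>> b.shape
(3, 11, 3)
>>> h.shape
(3, 5, 13)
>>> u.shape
(3, 5, 11)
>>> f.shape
(3, 5, 11)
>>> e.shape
(19, 3)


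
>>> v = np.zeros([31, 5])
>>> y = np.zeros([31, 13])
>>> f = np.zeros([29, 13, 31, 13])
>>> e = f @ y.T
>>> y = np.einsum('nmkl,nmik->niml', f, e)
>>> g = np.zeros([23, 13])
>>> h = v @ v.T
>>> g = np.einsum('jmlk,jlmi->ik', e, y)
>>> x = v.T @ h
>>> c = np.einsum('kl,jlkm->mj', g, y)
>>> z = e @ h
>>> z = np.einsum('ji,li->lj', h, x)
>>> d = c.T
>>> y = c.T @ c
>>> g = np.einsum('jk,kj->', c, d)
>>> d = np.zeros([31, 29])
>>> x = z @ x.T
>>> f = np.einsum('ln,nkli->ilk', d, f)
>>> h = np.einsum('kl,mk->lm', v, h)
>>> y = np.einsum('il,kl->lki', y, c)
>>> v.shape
(31, 5)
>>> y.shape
(29, 13, 29)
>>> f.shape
(13, 31, 13)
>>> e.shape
(29, 13, 31, 31)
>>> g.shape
()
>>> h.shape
(5, 31)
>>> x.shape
(5, 5)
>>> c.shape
(13, 29)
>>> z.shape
(5, 31)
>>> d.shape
(31, 29)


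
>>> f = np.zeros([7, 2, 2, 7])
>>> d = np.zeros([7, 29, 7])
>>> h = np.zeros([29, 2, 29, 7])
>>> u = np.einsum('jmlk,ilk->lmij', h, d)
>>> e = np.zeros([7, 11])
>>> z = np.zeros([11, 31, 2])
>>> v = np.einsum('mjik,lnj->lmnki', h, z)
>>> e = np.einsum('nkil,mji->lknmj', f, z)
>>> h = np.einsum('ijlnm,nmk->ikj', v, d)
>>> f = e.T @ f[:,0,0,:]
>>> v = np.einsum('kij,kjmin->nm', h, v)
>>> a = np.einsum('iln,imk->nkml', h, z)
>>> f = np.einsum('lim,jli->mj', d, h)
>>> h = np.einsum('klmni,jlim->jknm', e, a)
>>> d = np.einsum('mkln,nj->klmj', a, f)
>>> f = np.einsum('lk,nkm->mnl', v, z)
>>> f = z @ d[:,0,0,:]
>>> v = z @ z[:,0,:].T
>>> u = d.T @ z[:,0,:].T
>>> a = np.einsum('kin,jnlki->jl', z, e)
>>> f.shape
(11, 31, 11)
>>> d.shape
(2, 31, 29, 11)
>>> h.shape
(29, 7, 11, 7)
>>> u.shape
(11, 29, 31, 11)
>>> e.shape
(7, 2, 7, 11, 31)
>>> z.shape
(11, 31, 2)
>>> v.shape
(11, 31, 11)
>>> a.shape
(7, 7)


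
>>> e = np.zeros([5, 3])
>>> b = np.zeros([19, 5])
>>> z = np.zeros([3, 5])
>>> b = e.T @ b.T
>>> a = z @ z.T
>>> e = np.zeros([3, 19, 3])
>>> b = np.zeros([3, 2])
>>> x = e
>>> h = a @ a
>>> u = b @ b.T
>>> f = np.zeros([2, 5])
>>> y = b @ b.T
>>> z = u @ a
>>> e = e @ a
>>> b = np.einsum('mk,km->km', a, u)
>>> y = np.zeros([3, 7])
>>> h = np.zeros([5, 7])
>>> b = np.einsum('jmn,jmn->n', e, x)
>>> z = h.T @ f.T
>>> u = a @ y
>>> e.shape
(3, 19, 3)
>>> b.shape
(3,)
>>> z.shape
(7, 2)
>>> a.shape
(3, 3)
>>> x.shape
(3, 19, 3)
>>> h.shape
(5, 7)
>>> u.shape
(3, 7)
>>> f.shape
(2, 5)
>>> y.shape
(3, 7)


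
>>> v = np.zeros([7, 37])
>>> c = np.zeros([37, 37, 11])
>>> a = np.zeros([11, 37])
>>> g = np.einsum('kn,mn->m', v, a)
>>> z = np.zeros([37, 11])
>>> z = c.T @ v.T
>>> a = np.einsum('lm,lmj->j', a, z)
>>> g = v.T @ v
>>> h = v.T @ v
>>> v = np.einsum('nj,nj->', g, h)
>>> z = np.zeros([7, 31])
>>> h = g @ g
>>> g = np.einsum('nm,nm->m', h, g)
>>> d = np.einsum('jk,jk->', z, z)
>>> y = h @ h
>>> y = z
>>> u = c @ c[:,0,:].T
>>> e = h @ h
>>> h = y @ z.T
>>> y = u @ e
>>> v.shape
()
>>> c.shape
(37, 37, 11)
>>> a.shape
(7,)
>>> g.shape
(37,)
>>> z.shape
(7, 31)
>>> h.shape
(7, 7)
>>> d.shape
()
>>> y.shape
(37, 37, 37)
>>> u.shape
(37, 37, 37)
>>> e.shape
(37, 37)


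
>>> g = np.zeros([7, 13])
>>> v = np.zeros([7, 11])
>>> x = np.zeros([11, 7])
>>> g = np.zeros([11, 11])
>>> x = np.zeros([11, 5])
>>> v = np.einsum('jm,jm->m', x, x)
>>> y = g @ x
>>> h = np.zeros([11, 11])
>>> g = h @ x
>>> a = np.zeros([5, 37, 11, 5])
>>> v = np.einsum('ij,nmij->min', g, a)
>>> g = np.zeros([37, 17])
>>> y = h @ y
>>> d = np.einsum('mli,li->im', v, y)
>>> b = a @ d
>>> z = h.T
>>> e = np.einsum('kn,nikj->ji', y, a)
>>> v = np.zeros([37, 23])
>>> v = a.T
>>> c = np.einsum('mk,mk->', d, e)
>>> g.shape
(37, 17)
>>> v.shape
(5, 11, 37, 5)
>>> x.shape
(11, 5)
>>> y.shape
(11, 5)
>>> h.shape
(11, 11)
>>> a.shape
(5, 37, 11, 5)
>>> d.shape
(5, 37)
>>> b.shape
(5, 37, 11, 37)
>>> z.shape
(11, 11)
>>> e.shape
(5, 37)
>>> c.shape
()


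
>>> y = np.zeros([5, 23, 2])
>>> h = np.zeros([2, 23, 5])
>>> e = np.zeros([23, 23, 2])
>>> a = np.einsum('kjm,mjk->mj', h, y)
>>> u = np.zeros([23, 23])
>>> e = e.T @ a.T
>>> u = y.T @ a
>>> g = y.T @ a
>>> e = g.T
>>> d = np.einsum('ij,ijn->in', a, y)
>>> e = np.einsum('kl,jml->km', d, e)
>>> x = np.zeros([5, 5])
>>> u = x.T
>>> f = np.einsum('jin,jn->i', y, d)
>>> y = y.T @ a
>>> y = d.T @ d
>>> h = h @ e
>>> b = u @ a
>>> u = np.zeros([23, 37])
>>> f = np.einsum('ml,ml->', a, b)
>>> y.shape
(2, 2)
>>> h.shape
(2, 23, 23)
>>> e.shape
(5, 23)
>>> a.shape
(5, 23)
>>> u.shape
(23, 37)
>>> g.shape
(2, 23, 23)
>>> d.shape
(5, 2)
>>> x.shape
(5, 5)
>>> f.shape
()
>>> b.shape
(5, 23)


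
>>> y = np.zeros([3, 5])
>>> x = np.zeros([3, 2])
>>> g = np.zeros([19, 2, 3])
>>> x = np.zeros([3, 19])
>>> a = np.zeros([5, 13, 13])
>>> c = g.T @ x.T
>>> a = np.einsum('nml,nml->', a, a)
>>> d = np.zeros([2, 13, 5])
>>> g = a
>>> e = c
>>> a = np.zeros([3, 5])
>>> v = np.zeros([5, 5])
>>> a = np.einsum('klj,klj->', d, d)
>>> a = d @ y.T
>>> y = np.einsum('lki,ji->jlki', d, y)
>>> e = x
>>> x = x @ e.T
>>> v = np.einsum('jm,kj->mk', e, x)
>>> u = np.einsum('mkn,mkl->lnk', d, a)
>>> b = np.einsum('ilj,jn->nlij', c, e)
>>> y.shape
(3, 2, 13, 5)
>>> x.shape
(3, 3)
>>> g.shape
()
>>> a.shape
(2, 13, 3)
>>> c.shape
(3, 2, 3)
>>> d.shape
(2, 13, 5)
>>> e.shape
(3, 19)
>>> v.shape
(19, 3)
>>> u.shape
(3, 5, 13)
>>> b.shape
(19, 2, 3, 3)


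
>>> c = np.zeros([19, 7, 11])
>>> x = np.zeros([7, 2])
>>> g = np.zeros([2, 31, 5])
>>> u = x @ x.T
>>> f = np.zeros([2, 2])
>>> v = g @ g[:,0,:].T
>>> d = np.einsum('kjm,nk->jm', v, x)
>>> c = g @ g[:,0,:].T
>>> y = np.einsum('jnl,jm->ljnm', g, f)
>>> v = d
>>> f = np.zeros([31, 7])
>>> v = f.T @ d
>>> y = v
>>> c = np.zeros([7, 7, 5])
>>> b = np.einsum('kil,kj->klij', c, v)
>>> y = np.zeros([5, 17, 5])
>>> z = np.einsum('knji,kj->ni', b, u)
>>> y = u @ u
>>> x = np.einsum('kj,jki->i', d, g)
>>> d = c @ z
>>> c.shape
(7, 7, 5)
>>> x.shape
(5,)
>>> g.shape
(2, 31, 5)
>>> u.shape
(7, 7)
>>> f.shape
(31, 7)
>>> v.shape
(7, 2)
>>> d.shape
(7, 7, 2)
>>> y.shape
(7, 7)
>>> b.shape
(7, 5, 7, 2)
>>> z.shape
(5, 2)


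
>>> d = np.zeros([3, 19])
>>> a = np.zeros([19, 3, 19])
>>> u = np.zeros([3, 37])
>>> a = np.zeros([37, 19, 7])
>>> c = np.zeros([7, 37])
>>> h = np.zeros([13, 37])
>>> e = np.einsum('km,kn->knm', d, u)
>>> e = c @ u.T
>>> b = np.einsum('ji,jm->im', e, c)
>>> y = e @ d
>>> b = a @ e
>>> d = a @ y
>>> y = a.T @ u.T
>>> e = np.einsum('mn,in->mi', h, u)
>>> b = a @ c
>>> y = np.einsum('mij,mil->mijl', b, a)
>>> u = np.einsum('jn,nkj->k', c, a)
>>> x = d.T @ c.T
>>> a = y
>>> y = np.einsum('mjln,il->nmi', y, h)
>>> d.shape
(37, 19, 19)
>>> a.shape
(37, 19, 37, 7)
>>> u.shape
(19,)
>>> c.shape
(7, 37)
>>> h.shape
(13, 37)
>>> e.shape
(13, 3)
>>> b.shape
(37, 19, 37)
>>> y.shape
(7, 37, 13)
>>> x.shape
(19, 19, 7)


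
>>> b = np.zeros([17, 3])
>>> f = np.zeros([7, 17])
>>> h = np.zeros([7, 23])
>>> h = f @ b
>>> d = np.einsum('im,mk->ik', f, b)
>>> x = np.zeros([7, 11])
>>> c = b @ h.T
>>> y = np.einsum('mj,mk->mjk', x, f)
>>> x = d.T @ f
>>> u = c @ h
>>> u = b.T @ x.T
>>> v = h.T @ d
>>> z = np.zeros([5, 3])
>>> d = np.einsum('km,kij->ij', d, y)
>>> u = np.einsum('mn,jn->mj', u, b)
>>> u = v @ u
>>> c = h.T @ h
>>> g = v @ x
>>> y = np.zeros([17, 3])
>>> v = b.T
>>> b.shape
(17, 3)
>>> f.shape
(7, 17)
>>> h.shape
(7, 3)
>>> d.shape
(11, 17)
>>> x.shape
(3, 17)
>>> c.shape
(3, 3)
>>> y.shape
(17, 3)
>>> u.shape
(3, 17)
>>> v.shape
(3, 17)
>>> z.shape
(5, 3)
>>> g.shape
(3, 17)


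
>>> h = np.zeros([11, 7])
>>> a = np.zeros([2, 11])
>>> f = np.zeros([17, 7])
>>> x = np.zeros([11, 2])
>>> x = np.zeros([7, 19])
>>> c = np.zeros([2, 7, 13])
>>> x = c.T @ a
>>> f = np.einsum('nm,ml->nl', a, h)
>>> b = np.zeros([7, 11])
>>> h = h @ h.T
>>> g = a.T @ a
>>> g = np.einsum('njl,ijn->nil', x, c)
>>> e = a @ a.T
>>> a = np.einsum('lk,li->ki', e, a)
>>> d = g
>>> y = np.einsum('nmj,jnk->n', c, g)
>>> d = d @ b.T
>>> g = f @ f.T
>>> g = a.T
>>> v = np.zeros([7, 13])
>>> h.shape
(11, 11)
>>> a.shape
(2, 11)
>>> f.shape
(2, 7)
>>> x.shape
(13, 7, 11)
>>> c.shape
(2, 7, 13)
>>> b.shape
(7, 11)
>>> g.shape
(11, 2)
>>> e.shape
(2, 2)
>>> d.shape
(13, 2, 7)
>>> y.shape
(2,)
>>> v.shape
(7, 13)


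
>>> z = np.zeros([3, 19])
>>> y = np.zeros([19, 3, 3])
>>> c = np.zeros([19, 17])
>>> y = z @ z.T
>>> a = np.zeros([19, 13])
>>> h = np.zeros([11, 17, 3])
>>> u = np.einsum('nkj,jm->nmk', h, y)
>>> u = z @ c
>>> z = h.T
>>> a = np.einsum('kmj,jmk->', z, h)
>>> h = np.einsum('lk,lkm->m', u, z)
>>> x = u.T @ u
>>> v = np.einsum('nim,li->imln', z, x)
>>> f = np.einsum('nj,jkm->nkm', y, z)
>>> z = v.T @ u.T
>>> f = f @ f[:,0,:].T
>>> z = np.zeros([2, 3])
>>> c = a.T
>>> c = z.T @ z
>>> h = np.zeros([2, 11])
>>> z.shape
(2, 3)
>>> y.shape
(3, 3)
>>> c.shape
(3, 3)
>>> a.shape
()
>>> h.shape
(2, 11)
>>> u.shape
(3, 17)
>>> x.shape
(17, 17)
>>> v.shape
(17, 11, 17, 3)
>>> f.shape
(3, 17, 3)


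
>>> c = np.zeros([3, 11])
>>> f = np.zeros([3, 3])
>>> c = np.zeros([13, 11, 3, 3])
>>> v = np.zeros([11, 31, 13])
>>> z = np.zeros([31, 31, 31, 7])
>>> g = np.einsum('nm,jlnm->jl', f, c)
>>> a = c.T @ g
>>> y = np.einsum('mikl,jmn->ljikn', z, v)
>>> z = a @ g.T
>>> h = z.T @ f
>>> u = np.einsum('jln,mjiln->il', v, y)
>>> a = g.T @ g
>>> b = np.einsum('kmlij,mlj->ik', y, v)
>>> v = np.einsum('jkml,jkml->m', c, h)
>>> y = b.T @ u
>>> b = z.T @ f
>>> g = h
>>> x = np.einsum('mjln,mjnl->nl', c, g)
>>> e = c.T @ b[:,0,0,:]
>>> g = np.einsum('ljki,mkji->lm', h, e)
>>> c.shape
(13, 11, 3, 3)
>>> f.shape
(3, 3)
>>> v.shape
(3,)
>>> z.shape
(3, 3, 11, 13)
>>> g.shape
(13, 3)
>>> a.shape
(11, 11)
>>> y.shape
(7, 31)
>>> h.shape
(13, 11, 3, 3)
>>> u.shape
(31, 31)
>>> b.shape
(13, 11, 3, 3)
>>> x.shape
(3, 3)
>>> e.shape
(3, 3, 11, 3)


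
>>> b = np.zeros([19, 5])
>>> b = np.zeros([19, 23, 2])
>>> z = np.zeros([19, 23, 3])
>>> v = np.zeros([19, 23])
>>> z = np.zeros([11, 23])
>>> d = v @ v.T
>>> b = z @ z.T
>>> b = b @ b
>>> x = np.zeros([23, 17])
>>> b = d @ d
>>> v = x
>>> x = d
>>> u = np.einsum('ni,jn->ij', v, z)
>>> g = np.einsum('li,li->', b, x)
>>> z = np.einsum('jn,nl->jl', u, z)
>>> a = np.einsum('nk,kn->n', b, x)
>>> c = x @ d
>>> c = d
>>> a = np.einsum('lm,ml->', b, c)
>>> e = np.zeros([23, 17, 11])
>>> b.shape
(19, 19)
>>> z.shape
(17, 23)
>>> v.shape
(23, 17)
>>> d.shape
(19, 19)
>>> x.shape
(19, 19)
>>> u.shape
(17, 11)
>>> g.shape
()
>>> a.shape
()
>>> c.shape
(19, 19)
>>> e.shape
(23, 17, 11)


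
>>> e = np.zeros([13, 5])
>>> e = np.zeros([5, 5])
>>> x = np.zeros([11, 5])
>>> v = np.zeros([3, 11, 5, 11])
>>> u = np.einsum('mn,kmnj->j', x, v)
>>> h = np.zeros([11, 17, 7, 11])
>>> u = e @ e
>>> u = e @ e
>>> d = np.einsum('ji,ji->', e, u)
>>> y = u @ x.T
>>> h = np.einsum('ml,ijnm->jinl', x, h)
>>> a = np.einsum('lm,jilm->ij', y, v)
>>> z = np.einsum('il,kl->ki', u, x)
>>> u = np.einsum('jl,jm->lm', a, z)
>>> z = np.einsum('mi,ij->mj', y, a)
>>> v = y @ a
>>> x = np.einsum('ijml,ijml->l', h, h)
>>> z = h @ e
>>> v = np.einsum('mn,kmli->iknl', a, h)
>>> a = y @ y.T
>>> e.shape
(5, 5)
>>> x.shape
(5,)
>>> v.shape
(5, 17, 3, 7)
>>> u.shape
(3, 5)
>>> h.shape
(17, 11, 7, 5)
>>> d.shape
()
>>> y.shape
(5, 11)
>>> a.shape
(5, 5)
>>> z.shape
(17, 11, 7, 5)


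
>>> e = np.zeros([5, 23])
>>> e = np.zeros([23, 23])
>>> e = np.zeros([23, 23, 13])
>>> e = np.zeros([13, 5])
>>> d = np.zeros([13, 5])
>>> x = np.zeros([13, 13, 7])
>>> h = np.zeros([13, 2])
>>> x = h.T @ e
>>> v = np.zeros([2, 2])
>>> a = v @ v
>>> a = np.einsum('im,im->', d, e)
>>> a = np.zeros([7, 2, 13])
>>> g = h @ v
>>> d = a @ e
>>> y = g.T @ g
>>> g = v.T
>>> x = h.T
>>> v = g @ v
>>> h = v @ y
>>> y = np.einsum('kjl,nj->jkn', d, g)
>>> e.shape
(13, 5)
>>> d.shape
(7, 2, 5)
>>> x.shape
(2, 13)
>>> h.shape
(2, 2)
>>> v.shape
(2, 2)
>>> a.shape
(7, 2, 13)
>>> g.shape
(2, 2)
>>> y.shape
(2, 7, 2)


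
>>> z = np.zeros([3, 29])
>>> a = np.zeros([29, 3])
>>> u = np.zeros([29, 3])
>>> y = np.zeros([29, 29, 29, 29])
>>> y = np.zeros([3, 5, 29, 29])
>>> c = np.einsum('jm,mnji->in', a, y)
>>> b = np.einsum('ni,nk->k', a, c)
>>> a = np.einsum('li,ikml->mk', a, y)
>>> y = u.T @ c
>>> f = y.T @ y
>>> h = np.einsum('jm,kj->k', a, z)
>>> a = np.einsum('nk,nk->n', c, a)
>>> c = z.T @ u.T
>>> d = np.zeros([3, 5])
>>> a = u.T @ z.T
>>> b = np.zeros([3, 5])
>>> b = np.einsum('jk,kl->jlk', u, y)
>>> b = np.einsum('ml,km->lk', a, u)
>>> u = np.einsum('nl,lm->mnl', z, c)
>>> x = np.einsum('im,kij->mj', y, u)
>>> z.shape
(3, 29)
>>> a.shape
(3, 3)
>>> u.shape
(29, 3, 29)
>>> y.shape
(3, 5)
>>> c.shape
(29, 29)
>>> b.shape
(3, 29)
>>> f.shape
(5, 5)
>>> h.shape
(3,)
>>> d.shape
(3, 5)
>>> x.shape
(5, 29)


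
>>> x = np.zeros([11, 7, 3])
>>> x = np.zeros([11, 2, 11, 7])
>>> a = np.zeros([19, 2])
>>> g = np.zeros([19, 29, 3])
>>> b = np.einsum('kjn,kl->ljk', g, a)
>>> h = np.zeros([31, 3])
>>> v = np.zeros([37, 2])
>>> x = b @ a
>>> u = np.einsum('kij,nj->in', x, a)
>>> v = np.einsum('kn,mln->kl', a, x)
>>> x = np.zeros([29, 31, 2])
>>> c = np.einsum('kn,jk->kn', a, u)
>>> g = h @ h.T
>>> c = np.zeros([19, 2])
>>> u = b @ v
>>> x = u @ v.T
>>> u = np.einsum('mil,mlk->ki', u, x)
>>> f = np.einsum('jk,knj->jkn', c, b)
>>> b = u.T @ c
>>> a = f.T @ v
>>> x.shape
(2, 29, 19)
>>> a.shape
(29, 2, 29)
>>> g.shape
(31, 31)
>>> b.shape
(29, 2)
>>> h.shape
(31, 3)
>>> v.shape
(19, 29)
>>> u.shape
(19, 29)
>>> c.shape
(19, 2)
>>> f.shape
(19, 2, 29)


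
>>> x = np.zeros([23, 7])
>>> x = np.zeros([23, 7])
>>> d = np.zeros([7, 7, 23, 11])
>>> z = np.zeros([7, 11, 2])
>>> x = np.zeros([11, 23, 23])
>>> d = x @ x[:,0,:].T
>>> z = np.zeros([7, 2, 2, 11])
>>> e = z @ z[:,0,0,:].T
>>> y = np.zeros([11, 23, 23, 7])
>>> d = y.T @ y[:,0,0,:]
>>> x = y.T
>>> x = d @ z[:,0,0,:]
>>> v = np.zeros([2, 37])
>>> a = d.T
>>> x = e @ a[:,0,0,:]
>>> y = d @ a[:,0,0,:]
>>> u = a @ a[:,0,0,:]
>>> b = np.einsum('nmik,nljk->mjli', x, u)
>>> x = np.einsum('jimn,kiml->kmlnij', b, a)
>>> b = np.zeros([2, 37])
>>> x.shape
(7, 23, 7, 2, 23, 2)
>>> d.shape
(7, 23, 23, 7)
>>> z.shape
(7, 2, 2, 11)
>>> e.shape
(7, 2, 2, 7)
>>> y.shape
(7, 23, 23, 7)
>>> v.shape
(2, 37)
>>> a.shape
(7, 23, 23, 7)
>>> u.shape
(7, 23, 23, 7)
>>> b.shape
(2, 37)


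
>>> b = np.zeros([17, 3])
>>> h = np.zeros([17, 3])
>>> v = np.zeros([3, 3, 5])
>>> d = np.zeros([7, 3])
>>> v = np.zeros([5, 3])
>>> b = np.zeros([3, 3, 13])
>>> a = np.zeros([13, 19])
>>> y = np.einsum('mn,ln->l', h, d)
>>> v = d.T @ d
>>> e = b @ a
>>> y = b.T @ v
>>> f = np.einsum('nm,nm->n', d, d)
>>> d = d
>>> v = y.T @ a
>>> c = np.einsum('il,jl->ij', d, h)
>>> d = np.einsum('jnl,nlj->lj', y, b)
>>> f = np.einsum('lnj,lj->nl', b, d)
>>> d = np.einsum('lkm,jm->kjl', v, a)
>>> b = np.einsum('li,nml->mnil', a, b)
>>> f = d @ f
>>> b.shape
(3, 3, 19, 13)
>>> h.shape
(17, 3)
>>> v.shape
(3, 3, 19)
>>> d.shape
(3, 13, 3)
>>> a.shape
(13, 19)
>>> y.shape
(13, 3, 3)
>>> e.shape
(3, 3, 19)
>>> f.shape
(3, 13, 3)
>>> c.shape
(7, 17)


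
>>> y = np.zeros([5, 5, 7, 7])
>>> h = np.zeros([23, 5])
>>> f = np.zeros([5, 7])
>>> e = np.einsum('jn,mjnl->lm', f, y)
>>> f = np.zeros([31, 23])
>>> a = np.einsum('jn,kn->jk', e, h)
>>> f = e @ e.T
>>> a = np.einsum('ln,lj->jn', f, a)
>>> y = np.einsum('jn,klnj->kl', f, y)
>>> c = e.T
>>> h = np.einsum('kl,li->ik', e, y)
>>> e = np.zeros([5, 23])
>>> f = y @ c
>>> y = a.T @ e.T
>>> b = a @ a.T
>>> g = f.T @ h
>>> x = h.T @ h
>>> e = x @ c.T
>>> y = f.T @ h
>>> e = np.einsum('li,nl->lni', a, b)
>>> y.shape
(7, 7)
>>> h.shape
(5, 7)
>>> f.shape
(5, 7)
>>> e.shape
(23, 23, 7)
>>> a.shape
(23, 7)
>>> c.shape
(5, 7)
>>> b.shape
(23, 23)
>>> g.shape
(7, 7)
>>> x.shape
(7, 7)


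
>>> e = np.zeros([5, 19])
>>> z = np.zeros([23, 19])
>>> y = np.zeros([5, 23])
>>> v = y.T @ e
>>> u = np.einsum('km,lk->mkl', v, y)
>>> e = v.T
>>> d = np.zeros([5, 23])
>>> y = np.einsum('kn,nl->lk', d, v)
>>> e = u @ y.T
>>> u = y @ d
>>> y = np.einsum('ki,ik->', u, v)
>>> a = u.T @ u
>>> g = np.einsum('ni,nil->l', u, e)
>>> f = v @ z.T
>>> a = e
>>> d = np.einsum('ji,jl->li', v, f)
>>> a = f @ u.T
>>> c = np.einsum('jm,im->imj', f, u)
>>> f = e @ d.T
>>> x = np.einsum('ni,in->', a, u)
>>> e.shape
(19, 23, 19)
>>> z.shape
(23, 19)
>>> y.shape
()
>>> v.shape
(23, 19)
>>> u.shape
(19, 23)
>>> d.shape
(23, 19)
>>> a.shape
(23, 19)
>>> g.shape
(19,)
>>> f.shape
(19, 23, 23)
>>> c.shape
(19, 23, 23)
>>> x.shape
()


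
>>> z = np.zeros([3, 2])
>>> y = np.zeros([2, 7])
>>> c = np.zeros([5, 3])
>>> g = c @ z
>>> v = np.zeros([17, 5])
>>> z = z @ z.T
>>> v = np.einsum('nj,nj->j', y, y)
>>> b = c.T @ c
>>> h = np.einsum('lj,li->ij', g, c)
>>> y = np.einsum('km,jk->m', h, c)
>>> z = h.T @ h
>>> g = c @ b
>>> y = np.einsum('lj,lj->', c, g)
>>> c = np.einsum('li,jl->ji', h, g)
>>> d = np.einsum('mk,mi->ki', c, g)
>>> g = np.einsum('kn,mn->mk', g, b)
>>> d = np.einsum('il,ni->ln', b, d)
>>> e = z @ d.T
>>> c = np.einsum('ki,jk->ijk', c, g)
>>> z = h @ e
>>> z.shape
(3, 3)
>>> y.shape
()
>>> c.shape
(2, 3, 5)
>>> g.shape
(3, 5)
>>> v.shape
(7,)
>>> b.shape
(3, 3)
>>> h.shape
(3, 2)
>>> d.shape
(3, 2)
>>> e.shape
(2, 3)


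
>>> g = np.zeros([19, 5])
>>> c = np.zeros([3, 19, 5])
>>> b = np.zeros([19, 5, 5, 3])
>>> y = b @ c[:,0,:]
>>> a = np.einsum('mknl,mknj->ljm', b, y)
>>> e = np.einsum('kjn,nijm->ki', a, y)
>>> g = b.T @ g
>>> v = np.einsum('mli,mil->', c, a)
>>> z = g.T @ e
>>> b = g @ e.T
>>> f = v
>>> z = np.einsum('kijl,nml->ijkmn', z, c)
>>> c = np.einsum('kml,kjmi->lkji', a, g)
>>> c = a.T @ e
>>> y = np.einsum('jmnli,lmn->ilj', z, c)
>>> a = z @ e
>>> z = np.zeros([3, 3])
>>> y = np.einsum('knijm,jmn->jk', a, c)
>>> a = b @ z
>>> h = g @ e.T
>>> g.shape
(3, 5, 5, 5)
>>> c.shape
(19, 5, 5)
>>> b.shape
(3, 5, 5, 3)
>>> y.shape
(19, 5)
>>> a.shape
(3, 5, 5, 3)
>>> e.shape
(3, 5)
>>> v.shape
()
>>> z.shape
(3, 3)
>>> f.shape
()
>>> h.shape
(3, 5, 5, 3)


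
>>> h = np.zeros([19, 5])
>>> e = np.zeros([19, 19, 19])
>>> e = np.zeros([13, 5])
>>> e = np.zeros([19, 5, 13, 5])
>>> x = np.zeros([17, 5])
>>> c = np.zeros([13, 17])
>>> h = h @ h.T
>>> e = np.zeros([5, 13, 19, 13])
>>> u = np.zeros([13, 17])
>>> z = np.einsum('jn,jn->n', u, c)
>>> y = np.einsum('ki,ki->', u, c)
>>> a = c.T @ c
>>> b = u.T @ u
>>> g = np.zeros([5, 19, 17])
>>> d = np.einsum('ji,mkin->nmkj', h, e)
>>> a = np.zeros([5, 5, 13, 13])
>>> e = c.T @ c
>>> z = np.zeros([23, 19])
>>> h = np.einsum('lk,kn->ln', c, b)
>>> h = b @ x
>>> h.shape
(17, 5)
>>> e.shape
(17, 17)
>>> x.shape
(17, 5)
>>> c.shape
(13, 17)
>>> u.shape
(13, 17)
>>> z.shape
(23, 19)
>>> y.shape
()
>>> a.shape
(5, 5, 13, 13)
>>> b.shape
(17, 17)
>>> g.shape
(5, 19, 17)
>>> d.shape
(13, 5, 13, 19)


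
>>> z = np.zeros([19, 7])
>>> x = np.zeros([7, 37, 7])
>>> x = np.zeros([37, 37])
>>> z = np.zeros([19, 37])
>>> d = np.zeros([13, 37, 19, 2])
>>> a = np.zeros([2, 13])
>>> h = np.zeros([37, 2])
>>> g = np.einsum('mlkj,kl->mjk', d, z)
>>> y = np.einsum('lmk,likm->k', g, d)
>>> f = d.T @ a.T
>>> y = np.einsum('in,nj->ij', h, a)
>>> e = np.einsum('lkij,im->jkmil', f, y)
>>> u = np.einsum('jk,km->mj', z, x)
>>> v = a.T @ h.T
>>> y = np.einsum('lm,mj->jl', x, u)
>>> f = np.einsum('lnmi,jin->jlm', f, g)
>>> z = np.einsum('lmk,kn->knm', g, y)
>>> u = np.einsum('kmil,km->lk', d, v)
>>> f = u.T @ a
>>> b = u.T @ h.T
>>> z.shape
(19, 37, 2)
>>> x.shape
(37, 37)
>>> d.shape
(13, 37, 19, 2)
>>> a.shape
(2, 13)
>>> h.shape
(37, 2)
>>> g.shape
(13, 2, 19)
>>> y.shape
(19, 37)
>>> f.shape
(13, 13)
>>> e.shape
(2, 19, 13, 37, 2)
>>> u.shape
(2, 13)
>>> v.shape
(13, 37)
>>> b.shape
(13, 37)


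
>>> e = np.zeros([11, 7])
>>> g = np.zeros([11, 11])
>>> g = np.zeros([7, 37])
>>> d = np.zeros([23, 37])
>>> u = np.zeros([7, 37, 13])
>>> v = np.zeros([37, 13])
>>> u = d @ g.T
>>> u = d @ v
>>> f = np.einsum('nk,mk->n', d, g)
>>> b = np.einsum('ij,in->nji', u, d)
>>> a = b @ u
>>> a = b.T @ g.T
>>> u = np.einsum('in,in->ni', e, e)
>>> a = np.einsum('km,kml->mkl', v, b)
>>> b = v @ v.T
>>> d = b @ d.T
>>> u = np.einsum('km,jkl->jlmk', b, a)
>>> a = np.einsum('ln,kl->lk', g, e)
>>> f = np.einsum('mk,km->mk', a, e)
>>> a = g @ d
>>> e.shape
(11, 7)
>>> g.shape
(7, 37)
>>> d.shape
(37, 23)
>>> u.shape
(13, 23, 37, 37)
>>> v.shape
(37, 13)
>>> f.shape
(7, 11)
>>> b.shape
(37, 37)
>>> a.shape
(7, 23)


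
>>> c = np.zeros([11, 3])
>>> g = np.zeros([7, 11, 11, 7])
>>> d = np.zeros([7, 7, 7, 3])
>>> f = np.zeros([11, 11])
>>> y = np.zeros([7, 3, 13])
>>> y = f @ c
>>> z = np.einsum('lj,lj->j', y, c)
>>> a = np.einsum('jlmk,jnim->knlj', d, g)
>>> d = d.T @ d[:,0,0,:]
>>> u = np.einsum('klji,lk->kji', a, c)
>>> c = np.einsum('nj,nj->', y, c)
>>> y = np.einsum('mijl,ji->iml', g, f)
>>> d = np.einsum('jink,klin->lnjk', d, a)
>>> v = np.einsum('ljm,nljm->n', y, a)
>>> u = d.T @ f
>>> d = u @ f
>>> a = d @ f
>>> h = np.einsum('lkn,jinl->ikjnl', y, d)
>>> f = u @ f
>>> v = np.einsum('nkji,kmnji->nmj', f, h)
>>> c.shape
()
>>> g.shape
(7, 11, 11, 7)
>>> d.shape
(3, 3, 7, 11)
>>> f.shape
(3, 3, 7, 11)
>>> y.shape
(11, 7, 7)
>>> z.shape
(3,)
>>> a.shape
(3, 3, 7, 11)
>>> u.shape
(3, 3, 7, 11)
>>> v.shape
(3, 7, 7)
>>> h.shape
(3, 7, 3, 7, 11)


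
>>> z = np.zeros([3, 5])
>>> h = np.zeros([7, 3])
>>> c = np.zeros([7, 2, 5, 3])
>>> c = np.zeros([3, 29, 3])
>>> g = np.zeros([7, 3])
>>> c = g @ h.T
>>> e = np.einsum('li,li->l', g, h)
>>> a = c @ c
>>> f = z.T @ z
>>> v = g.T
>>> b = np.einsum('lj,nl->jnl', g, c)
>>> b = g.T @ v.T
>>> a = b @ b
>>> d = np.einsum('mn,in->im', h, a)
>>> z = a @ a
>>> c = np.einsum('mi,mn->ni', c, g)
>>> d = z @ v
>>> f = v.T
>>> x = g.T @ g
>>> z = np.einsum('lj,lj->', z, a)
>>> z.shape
()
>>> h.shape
(7, 3)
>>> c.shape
(3, 7)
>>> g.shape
(7, 3)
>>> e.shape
(7,)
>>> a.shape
(3, 3)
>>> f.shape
(7, 3)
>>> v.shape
(3, 7)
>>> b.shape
(3, 3)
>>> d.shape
(3, 7)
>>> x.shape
(3, 3)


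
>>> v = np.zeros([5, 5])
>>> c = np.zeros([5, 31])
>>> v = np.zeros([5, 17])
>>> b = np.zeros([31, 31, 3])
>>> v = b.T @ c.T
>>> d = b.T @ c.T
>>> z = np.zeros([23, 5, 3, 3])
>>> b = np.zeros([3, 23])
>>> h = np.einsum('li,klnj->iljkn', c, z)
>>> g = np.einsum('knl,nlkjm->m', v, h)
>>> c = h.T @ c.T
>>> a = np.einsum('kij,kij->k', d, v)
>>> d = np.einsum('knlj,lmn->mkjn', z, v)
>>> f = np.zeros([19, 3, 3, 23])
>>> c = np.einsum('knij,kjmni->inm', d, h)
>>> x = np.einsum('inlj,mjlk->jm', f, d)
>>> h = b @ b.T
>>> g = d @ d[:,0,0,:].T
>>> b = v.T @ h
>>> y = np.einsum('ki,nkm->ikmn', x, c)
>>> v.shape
(3, 31, 5)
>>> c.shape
(3, 23, 3)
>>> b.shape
(5, 31, 3)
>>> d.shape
(31, 23, 3, 5)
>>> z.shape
(23, 5, 3, 3)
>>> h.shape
(3, 3)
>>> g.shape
(31, 23, 3, 31)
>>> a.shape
(3,)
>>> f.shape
(19, 3, 3, 23)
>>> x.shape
(23, 31)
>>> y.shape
(31, 23, 3, 3)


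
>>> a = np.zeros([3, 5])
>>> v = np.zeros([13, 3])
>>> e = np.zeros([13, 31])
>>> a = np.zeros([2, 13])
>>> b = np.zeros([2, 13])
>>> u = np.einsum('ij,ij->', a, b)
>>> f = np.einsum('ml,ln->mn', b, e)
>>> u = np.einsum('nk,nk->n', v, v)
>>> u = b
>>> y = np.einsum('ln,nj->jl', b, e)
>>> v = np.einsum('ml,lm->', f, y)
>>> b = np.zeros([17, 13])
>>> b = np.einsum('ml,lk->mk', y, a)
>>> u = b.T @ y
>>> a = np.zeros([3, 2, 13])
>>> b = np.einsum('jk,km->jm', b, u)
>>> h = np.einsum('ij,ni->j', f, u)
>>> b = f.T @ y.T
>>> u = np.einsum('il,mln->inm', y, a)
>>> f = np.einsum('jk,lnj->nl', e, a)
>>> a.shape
(3, 2, 13)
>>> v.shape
()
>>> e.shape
(13, 31)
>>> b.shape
(31, 31)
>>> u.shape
(31, 13, 3)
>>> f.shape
(2, 3)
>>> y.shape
(31, 2)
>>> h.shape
(31,)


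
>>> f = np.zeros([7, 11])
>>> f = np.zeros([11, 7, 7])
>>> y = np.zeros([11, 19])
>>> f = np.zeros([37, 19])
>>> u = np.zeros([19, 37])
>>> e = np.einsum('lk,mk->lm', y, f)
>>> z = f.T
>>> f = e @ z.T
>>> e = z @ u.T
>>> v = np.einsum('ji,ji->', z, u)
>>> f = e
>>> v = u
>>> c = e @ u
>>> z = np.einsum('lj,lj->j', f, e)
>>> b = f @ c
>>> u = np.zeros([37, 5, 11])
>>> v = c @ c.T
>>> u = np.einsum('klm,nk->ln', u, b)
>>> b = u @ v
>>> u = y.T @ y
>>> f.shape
(19, 19)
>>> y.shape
(11, 19)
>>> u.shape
(19, 19)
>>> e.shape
(19, 19)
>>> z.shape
(19,)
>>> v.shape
(19, 19)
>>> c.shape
(19, 37)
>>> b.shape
(5, 19)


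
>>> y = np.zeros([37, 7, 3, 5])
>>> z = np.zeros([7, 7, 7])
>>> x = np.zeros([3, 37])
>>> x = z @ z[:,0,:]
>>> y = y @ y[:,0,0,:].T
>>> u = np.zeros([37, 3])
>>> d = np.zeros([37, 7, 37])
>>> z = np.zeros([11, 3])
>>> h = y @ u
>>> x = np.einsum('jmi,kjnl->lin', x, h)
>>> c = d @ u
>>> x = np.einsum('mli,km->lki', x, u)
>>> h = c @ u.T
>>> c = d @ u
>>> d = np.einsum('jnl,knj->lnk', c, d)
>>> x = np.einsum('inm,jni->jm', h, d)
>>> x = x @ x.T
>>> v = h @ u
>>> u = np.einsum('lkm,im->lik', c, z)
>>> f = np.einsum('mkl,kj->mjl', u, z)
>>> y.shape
(37, 7, 3, 37)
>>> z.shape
(11, 3)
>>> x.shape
(3, 3)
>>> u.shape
(37, 11, 7)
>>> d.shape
(3, 7, 37)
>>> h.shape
(37, 7, 37)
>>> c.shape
(37, 7, 3)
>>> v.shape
(37, 7, 3)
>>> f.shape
(37, 3, 7)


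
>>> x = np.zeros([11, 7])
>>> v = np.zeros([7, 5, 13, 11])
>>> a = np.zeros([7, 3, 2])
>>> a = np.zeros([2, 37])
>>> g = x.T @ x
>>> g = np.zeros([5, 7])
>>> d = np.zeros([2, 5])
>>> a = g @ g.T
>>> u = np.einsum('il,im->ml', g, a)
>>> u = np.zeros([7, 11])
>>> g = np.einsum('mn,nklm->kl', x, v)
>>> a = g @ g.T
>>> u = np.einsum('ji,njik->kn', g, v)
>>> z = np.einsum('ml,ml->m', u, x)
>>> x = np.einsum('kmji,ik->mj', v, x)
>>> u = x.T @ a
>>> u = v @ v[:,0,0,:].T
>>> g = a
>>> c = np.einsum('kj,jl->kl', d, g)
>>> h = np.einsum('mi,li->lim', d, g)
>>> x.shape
(5, 13)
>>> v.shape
(7, 5, 13, 11)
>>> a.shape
(5, 5)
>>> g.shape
(5, 5)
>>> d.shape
(2, 5)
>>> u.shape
(7, 5, 13, 7)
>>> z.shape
(11,)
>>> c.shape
(2, 5)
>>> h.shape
(5, 5, 2)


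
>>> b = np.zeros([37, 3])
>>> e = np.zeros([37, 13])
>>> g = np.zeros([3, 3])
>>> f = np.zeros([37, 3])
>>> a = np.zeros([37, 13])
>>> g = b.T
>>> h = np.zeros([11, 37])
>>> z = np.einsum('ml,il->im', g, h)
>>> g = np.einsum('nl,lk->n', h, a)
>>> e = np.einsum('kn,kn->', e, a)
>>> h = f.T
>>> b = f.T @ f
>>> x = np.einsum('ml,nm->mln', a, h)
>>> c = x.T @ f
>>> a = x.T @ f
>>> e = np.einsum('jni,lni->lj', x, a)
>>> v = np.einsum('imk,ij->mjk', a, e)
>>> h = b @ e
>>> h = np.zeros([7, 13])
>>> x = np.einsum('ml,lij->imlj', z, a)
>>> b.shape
(3, 3)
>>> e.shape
(3, 37)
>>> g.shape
(11,)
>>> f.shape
(37, 3)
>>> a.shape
(3, 13, 3)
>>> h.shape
(7, 13)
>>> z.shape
(11, 3)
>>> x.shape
(13, 11, 3, 3)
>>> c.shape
(3, 13, 3)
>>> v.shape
(13, 37, 3)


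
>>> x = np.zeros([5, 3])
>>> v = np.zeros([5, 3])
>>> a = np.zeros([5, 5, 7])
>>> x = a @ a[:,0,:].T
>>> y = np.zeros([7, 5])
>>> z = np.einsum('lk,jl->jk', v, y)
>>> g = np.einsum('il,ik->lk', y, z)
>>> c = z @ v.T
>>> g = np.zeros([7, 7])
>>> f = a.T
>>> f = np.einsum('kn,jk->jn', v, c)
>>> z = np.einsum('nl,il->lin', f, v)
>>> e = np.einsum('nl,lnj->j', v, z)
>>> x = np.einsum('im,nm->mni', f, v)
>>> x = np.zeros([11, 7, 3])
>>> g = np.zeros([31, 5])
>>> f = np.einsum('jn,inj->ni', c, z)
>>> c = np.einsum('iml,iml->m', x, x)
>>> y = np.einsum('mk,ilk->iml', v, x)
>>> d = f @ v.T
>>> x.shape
(11, 7, 3)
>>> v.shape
(5, 3)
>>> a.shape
(5, 5, 7)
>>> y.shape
(11, 5, 7)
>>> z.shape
(3, 5, 7)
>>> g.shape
(31, 5)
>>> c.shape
(7,)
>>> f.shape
(5, 3)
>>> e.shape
(7,)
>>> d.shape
(5, 5)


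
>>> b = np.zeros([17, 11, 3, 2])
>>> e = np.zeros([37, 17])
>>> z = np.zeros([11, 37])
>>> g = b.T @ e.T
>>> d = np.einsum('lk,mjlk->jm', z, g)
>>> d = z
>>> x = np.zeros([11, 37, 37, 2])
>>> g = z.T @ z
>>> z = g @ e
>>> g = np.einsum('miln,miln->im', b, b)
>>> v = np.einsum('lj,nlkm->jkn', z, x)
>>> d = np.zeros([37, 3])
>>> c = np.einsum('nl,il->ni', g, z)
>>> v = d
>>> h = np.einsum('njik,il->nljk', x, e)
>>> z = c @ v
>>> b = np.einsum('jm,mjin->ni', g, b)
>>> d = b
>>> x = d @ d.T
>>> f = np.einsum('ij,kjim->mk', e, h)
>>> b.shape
(2, 3)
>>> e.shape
(37, 17)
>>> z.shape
(11, 3)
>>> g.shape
(11, 17)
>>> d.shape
(2, 3)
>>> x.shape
(2, 2)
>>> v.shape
(37, 3)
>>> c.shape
(11, 37)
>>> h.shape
(11, 17, 37, 2)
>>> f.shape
(2, 11)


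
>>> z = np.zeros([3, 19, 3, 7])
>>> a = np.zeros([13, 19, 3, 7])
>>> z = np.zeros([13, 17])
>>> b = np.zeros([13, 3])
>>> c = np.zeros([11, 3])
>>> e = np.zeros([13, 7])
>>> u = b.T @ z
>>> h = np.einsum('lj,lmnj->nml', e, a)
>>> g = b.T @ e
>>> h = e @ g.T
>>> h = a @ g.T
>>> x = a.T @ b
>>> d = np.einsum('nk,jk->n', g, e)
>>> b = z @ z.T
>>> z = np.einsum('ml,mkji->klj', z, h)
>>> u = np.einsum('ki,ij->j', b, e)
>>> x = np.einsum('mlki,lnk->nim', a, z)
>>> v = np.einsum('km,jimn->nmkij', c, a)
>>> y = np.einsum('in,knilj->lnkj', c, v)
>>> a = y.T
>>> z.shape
(19, 17, 3)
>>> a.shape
(13, 7, 3, 19)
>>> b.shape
(13, 13)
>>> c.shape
(11, 3)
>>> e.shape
(13, 7)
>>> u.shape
(7,)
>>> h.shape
(13, 19, 3, 3)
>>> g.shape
(3, 7)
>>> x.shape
(17, 7, 13)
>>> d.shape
(3,)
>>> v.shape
(7, 3, 11, 19, 13)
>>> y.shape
(19, 3, 7, 13)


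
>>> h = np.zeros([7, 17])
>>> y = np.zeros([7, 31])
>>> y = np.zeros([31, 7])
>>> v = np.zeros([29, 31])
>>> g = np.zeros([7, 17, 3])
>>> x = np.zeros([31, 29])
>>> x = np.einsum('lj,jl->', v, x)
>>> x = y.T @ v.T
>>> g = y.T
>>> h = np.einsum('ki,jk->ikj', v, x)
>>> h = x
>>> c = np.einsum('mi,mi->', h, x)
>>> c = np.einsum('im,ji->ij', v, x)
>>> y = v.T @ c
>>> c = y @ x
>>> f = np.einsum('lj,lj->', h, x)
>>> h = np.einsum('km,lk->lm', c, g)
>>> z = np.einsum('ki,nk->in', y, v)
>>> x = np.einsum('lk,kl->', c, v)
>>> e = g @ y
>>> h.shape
(7, 29)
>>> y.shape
(31, 7)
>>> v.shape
(29, 31)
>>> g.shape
(7, 31)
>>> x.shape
()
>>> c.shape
(31, 29)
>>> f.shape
()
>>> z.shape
(7, 29)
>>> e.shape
(7, 7)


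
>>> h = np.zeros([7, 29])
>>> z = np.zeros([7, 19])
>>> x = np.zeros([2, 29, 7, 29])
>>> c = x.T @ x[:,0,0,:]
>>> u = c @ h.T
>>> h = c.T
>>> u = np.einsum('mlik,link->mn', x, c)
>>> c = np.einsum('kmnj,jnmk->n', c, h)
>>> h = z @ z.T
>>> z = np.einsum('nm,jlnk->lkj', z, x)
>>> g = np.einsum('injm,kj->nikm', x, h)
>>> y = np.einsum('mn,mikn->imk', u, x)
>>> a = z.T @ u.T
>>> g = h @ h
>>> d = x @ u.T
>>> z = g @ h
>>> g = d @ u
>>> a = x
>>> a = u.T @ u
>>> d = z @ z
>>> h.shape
(7, 7)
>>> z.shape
(7, 7)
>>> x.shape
(2, 29, 7, 29)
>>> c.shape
(29,)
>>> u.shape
(2, 29)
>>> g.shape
(2, 29, 7, 29)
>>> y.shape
(29, 2, 7)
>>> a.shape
(29, 29)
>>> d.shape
(7, 7)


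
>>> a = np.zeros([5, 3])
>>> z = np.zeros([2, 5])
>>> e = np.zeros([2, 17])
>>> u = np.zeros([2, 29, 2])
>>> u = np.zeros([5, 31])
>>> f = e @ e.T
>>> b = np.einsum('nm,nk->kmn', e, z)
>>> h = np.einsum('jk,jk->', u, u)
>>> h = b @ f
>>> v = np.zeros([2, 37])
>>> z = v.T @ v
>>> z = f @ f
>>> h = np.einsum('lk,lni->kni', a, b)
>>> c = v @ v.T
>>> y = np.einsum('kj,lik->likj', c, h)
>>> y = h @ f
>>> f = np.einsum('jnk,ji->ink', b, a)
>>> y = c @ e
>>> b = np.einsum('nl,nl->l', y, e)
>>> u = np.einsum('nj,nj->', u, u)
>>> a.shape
(5, 3)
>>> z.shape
(2, 2)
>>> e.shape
(2, 17)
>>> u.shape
()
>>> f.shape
(3, 17, 2)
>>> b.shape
(17,)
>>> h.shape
(3, 17, 2)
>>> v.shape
(2, 37)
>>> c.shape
(2, 2)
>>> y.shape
(2, 17)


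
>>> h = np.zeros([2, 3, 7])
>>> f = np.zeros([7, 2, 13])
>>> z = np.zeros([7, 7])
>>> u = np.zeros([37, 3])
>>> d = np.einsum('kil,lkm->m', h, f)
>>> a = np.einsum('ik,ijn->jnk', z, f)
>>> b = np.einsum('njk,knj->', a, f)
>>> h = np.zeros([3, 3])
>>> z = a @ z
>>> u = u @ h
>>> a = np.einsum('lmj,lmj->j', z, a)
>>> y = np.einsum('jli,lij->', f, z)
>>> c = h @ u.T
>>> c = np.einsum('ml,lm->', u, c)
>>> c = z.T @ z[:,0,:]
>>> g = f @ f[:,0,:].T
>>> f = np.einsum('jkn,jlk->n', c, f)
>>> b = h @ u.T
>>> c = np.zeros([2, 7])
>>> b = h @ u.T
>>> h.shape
(3, 3)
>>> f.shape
(7,)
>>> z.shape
(2, 13, 7)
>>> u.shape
(37, 3)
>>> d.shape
(13,)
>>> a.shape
(7,)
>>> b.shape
(3, 37)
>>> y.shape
()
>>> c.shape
(2, 7)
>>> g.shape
(7, 2, 7)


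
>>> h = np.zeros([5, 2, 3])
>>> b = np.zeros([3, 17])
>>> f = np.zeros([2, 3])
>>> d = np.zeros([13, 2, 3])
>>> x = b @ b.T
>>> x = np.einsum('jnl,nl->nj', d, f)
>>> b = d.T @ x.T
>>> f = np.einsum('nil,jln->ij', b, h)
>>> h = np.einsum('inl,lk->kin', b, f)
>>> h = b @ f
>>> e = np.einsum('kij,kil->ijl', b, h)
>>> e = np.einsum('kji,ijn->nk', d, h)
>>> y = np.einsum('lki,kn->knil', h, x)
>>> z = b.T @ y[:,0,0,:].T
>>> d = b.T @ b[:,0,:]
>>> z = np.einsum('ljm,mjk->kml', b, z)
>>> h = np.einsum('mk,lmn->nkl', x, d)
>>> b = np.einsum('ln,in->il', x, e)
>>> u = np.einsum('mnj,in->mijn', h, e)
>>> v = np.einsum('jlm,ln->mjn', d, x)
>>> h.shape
(2, 13, 2)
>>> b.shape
(5, 2)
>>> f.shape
(2, 5)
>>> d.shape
(2, 2, 2)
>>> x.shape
(2, 13)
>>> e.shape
(5, 13)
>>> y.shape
(2, 13, 5, 3)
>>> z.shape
(2, 2, 3)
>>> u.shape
(2, 5, 2, 13)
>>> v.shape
(2, 2, 13)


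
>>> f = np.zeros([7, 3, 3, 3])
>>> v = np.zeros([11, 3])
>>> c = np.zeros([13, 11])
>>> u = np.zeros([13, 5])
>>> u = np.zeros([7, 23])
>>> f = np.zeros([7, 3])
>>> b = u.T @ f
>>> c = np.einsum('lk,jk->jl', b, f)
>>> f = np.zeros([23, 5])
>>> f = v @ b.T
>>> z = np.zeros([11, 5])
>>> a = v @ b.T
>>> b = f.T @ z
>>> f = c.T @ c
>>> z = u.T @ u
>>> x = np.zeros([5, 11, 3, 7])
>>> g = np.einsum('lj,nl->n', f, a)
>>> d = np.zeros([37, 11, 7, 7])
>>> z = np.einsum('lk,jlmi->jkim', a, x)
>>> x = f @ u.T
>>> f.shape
(23, 23)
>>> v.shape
(11, 3)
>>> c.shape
(7, 23)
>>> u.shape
(7, 23)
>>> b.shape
(23, 5)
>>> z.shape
(5, 23, 7, 3)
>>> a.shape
(11, 23)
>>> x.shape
(23, 7)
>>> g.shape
(11,)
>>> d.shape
(37, 11, 7, 7)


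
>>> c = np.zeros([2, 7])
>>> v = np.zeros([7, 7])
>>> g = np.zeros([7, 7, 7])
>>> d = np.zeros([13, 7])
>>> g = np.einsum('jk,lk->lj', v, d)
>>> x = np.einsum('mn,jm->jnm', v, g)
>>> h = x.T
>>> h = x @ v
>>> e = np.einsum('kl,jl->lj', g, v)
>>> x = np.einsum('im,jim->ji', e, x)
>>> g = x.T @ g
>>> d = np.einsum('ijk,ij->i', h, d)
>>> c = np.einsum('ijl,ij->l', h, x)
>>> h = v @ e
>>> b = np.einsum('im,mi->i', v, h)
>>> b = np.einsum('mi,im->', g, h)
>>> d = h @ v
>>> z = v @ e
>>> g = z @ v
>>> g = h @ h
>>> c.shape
(7,)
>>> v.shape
(7, 7)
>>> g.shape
(7, 7)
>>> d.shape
(7, 7)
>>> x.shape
(13, 7)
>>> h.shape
(7, 7)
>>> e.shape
(7, 7)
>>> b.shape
()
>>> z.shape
(7, 7)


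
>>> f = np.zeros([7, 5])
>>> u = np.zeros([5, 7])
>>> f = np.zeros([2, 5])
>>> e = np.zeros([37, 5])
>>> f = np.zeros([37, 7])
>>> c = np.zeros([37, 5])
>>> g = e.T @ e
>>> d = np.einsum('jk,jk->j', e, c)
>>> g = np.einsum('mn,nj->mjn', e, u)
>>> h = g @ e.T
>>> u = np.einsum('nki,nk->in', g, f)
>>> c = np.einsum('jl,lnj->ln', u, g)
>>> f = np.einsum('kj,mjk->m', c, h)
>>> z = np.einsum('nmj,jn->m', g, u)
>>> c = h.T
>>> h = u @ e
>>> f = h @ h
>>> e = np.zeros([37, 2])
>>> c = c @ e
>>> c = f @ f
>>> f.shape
(5, 5)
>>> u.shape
(5, 37)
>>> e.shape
(37, 2)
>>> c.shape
(5, 5)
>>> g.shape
(37, 7, 5)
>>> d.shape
(37,)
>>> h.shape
(5, 5)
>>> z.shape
(7,)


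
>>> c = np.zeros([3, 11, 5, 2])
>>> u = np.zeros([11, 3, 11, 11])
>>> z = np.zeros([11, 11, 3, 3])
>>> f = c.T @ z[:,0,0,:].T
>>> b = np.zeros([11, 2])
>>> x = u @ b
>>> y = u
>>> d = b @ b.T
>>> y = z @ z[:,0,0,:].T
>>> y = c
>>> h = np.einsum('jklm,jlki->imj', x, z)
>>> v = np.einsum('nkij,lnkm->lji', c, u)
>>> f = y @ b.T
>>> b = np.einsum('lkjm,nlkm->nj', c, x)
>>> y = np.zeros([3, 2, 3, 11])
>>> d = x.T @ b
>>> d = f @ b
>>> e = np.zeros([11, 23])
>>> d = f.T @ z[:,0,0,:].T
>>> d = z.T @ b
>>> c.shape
(3, 11, 5, 2)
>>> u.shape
(11, 3, 11, 11)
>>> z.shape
(11, 11, 3, 3)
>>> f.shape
(3, 11, 5, 11)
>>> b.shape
(11, 5)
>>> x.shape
(11, 3, 11, 2)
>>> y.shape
(3, 2, 3, 11)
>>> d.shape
(3, 3, 11, 5)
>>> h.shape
(3, 2, 11)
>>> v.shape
(11, 2, 5)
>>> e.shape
(11, 23)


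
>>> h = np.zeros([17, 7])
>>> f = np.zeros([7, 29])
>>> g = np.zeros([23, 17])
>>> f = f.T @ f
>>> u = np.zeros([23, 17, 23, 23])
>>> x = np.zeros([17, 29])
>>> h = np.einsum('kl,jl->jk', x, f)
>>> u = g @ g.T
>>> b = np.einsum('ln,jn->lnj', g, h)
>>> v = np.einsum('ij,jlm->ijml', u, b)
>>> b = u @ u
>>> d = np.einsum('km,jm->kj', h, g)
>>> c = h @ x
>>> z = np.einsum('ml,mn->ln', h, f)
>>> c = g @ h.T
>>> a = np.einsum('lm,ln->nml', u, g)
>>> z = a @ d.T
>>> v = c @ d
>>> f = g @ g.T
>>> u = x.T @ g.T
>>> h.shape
(29, 17)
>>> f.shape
(23, 23)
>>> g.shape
(23, 17)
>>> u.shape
(29, 23)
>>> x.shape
(17, 29)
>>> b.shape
(23, 23)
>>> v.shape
(23, 23)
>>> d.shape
(29, 23)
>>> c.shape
(23, 29)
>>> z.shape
(17, 23, 29)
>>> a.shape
(17, 23, 23)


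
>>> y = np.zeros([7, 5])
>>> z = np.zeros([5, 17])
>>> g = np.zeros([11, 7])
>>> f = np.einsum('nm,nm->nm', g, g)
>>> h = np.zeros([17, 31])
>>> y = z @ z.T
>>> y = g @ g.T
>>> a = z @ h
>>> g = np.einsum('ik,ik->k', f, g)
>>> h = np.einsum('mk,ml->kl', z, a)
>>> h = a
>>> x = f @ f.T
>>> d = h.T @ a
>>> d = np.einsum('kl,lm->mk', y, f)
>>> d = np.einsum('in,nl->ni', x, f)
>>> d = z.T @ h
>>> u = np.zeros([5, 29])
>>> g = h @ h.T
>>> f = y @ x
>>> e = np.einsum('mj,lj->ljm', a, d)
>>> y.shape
(11, 11)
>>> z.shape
(5, 17)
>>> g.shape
(5, 5)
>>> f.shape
(11, 11)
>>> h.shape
(5, 31)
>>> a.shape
(5, 31)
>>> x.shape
(11, 11)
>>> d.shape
(17, 31)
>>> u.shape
(5, 29)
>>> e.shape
(17, 31, 5)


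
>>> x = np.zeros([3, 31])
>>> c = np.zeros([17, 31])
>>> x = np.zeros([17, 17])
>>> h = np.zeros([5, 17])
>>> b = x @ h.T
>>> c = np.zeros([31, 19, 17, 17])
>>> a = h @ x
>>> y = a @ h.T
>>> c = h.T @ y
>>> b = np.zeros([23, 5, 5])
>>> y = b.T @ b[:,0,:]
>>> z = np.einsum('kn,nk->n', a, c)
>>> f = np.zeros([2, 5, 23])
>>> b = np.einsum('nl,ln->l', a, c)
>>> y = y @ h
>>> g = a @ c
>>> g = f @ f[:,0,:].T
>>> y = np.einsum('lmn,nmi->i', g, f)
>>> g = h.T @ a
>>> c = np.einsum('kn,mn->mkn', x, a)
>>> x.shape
(17, 17)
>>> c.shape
(5, 17, 17)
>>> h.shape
(5, 17)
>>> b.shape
(17,)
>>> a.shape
(5, 17)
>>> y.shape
(23,)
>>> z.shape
(17,)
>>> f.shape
(2, 5, 23)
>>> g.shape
(17, 17)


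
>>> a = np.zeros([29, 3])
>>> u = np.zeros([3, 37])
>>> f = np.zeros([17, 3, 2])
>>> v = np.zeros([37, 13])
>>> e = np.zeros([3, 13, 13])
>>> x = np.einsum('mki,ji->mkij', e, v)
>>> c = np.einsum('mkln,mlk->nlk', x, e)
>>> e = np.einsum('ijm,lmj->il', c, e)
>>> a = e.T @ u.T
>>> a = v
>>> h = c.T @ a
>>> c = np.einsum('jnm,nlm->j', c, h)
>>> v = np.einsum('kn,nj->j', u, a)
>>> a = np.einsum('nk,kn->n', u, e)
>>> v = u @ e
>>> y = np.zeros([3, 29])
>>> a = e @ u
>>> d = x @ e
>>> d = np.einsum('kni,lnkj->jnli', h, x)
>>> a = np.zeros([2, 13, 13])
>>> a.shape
(2, 13, 13)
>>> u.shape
(3, 37)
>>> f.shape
(17, 3, 2)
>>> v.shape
(3, 3)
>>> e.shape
(37, 3)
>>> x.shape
(3, 13, 13, 37)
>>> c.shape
(37,)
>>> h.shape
(13, 13, 13)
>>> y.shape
(3, 29)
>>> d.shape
(37, 13, 3, 13)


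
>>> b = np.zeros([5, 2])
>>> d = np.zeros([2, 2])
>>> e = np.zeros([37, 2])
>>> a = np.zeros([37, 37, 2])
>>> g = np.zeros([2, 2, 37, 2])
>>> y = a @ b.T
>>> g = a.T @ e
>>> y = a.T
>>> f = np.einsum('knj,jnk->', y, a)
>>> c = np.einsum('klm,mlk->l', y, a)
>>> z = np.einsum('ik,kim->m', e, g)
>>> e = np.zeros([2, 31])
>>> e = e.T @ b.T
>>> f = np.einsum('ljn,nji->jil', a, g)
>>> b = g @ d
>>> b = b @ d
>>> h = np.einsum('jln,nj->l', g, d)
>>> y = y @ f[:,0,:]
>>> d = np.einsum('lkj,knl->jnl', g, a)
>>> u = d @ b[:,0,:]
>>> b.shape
(2, 37, 2)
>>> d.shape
(2, 37, 2)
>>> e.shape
(31, 5)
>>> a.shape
(37, 37, 2)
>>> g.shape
(2, 37, 2)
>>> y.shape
(2, 37, 37)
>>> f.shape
(37, 2, 37)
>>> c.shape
(37,)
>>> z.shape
(2,)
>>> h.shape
(37,)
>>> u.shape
(2, 37, 2)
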